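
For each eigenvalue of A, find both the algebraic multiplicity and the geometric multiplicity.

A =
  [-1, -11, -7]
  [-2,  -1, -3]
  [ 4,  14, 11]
λ = 3: alg = 3, geom = 1

Step 1 — factor the characteristic polynomial to read off the algebraic multiplicities:
  χ_A(x) = (x - 3)^3

Step 2 — compute geometric multiplicities via the rank-nullity identity g(λ) = n − rank(A − λI):
  rank(A − (3)·I) = 2, so dim ker(A − (3)·I) = n − 2 = 1

Summary:
  λ = 3: algebraic multiplicity = 3, geometric multiplicity = 1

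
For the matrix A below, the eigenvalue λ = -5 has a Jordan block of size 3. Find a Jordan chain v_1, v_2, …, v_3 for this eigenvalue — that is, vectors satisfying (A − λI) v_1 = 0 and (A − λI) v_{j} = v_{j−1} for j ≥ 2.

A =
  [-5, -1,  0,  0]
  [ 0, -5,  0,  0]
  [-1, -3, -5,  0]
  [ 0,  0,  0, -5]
A Jordan chain for λ = -5 of length 3:
v_1 = (0, 0, 1, 0)ᵀ
v_2 = (-1, 0, -3, 0)ᵀ
v_3 = (0, 1, 0, 0)ᵀ

Let N = A − (-5)·I. We want v_3 with N^3 v_3 = 0 but N^2 v_3 ≠ 0; then v_{j-1} := N · v_j for j = 3, …, 2.

Pick v_3 = (0, 1, 0, 0)ᵀ.
Then v_2 = N · v_3 = (-1, 0, -3, 0)ᵀ.
Then v_1 = N · v_2 = (0, 0, 1, 0)ᵀ.

Sanity check: (A − (-5)·I) v_1 = (0, 0, 0, 0)ᵀ = 0. ✓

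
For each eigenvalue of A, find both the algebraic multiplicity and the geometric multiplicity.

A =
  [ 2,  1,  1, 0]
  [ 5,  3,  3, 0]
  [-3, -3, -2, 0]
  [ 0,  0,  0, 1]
λ = 1: alg = 4, geom = 2

Step 1 — factor the characteristic polynomial to read off the algebraic multiplicities:
  χ_A(x) = (x - 1)^4

Step 2 — compute geometric multiplicities via the rank-nullity identity g(λ) = n − rank(A − λI):
  rank(A − (1)·I) = 2, so dim ker(A − (1)·I) = n − 2 = 2

Summary:
  λ = 1: algebraic multiplicity = 4, geometric multiplicity = 2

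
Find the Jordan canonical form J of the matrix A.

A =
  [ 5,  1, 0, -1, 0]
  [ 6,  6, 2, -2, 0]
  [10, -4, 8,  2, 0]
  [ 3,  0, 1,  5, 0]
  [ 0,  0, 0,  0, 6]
J_3(6) ⊕ J_1(6) ⊕ J_1(6)

The characteristic polynomial is
  det(x·I − A) = x^5 - 30*x^4 + 360*x^3 - 2160*x^2 + 6480*x - 7776 = (x - 6)^5

Eigenvalues and multiplicities (the geometric multiplicity of λ is n − rank(A − λI), which equals the number of Jordan blocks for λ):
  λ = 6: algebraic multiplicity = 5, geometric multiplicity = 3

Determining the block sizes for each eigenvalue:
  λ = 6: with am = 5 and gm = 3, the partition is not yet determined (e.g. several partitions of 5 into 3 parts exist). Let N = A − (6)·I. Computing rank(N^1) = 2, rank(N^2) = 1, rank(N^3) = 0; the number of blocks of size ≥ j is rank(N^{j−1}) − rank(N^j), giving [3, 1, 1]. So we have 1 block(s) of size 3, 2 block(s) of size 1 → block sizes [3, 1, 1]

Assembling the blocks gives a Jordan form
J =
  [6, 1, 0, 0, 0]
  [0, 6, 1, 0, 0]
  [0, 0, 6, 0, 0]
  [0, 0, 0, 6, 0]
  [0, 0, 0, 0, 6]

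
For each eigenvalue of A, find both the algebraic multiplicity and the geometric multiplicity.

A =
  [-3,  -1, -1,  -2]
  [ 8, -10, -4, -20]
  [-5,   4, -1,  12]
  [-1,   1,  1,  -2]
λ = -4: alg = 4, geom = 2

Step 1 — factor the characteristic polynomial to read off the algebraic multiplicities:
  χ_A(x) = (x + 4)^4

Step 2 — compute geometric multiplicities via the rank-nullity identity g(λ) = n − rank(A − λI):
  rank(A − (-4)·I) = 2, so dim ker(A − (-4)·I) = n − 2 = 2

Summary:
  λ = -4: algebraic multiplicity = 4, geometric multiplicity = 2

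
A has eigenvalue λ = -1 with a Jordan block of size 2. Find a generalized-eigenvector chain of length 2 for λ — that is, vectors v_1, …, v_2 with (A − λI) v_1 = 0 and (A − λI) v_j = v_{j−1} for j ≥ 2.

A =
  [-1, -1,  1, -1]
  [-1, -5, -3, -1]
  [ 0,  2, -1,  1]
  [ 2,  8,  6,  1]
A Jordan chain for λ = -1 of length 2:
v_1 = (-2, -2, 2, 4)ᵀ
v_2 = (1, 1, -1, 0)ᵀ

Let N = A − (-1)·I. We want v_2 with N^2 v_2 = 0 but N^1 v_2 ≠ 0; then v_{j-1} := N · v_j for j = 2, …, 2.

Pick v_2 = (1, 1, -1, 0)ᵀ.
Then v_1 = N · v_2 = (-2, -2, 2, 4)ᵀ.

Sanity check: (A − (-1)·I) v_1 = (0, 0, 0, 0)ᵀ = 0. ✓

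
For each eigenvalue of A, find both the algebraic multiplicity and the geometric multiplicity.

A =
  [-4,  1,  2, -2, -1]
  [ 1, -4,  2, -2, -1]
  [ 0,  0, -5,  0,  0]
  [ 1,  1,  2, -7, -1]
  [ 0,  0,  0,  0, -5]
λ = -5: alg = 5, geom = 4

Step 1 — factor the characteristic polynomial to read off the algebraic multiplicities:
  χ_A(x) = (x + 5)^5

Step 2 — compute geometric multiplicities via the rank-nullity identity g(λ) = n − rank(A − λI):
  rank(A − (-5)·I) = 1, so dim ker(A − (-5)·I) = n − 1 = 4

Summary:
  λ = -5: algebraic multiplicity = 5, geometric multiplicity = 4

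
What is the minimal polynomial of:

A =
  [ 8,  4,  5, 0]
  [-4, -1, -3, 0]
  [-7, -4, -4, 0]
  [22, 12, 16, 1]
x^3 - 3*x^2 + 3*x - 1

The characteristic polynomial is χ_A(x) = (x - 1)^4, so the eigenvalues are known. The minimal polynomial is
  m_A(x) = Π_λ (x − λ)^{k_λ}
where k_λ is the size of the *largest* Jordan block for λ (equivalently, the smallest k with (A − λI)^k v = 0 for every generalised eigenvector v of λ).

  λ = 1: largest Jordan block has size 3, contributing (x − 1)^3

So m_A(x) = (x - 1)^3 = x^3 - 3*x^2 + 3*x - 1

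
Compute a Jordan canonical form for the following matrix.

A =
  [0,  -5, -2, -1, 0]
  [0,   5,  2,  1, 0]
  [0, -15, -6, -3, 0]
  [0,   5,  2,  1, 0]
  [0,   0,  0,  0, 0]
J_2(0) ⊕ J_1(0) ⊕ J_1(0) ⊕ J_1(0)

The characteristic polynomial is
  det(x·I − A) = x^5

Eigenvalues and multiplicities (the geometric multiplicity of λ is n − rank(A − λI), which equals the number of Jordan blocks for λ):
  λ = 0: algebraic multiplicity = 5, geometric multiplicity = 4

Determining the block sizes for each eigenvalue:
  λ = 0: 4 blocks summing to 5 forces exactly one block of size 2 and the rest size 1 → block sizes [2, 1, 1, 1]

Assembling the blocks gives a Jordan form
J =
  [0, 1, 0, 0, 0]
  [0, 0, 0, 0, 0]
  [0, 0, 0, 0, 0]
  [0, 0, 0, 0, 0]
  [0, 0, 0, 0, 0]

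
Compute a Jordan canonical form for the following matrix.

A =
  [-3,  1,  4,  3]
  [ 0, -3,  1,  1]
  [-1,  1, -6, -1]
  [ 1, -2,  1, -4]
J_2(-4) ⊕ J_2(-4)

The characteristic polynomial is
  det(x·I − A) = x^4 + 16*x^3 + 96*x^2 + 256*x + 256 = (x + 4)^4

Eigenvalues and multiplicities (the geometric multiplicity of λ is n − rank(A − λI), which equals the number of Jordan blocks for λ):
  λ = -4: algebraic multiplicity = 4, geometric multiplicity = 2

Determining the block sizes for each eigenvalue:
  λ = -4: with am = 4 and gm = 2, the partition is not yet determined (e.g. several partitions of 4 into 2 parts exist). Let N = A − (-4)·I. Computing rank(N^1) = 2, rank(N^2) = 0; the number of blocks of size ≥ j is rank(N^{j−1}) − rank(N^j), giving [2, 2]. So we have 2 block(s) of size 2 → block sizes [2, 2]

Assembling the blocks gives a Jordan form
J =
  [-4,  1,  0,  0]
  [ 0, -4,  0,  0]
  [ 0,  0, -4,  1]
  [ 0,  0,  0, -4]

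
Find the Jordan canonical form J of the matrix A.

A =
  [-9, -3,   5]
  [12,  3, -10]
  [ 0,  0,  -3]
J_2(-3) ⊕ J_1(-3)

The characteristic polynomial is
  det(x·I − A) = x^3 + 9*x^2 + 27*x + 27 = (x + 3)^3

Eigenvalues and multiplicities (the geometric multiplicity of λ is n − rank(A − λI), which equals the number of Jordan blocks for λ):
  λ = -3: algebraic multiplicity = 3, geometric multiplicity = 2

Determining the block sizes for each eigenvalue:
  λ = -3: 2 blocks summing to 3 forces exactly one block of size 2 and the rest size 1 → block sizes [2, 1]

Assembling the blocks gives a Jordan form
J =
  [-3,  1,  0]
  [ 0, -3,  0]
  [ 0,  0, -3]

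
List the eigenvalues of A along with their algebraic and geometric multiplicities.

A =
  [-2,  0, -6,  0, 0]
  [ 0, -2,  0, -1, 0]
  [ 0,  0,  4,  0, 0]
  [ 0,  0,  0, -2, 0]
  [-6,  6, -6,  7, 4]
λ = -2: alg = 3, geom = 2; λ = 4: alg = 2, geom = 2

Step 1 — factor the characteristic polynomial to read off the algebraic multiplicities:
  χ_A(x) = (x - 4)^2*(x + 2)^3

Step 2 — compute geometric multiplicities via the rank-nullity identity g(λ) = n − rank(A − λI):
  rank(A − (-2)·I) = 3, so dim ker(A − (-2)·I) = n − 3 = 2
  rank(A − (4)·I) = 3, so dim ker(A − (4)·I) = n − 3 = 2

Summary:
  λ = -2: algebraic multiplicity = 3, geometric multiplicity = 2
  λ = 4: algebraic multiplicity = 2, geometric multiplicity = 2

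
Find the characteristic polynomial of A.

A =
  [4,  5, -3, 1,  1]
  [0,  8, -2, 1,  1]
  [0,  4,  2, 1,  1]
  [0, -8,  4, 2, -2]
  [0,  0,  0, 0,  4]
x^5 - 20*x^4 + 160*x^3 - 640*x^2 + 1280*x - 1024

Expanding det(x·I − A) (e.g. by cofactor expansion or by noting that A is similar to its Jordan form J, which has the same characteristic polynomial as A) gives
  χ_A(x) = x^5 - 20*x^4 + 160*x^3 - 640*x^2 + 1280*x - 1024
which factors as (x - 4)^5. The eigenvalues (with algebraic multiplicities) are λ = 4 with multiplicity 5.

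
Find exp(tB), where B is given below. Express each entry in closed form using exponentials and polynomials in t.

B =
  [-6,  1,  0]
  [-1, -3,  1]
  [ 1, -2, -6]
e^{tB} =
  [-t*exp(-5*t) + exp(-5*t), t^2*exp(-5*t)/2 + t*exp(-5*t), t^2*exp(-5*t)/2]
  [-t*exp(-5*t), t^2*exp(-5*t)/2 + 2*t*exp(-5*t) + exp(-5*t), t^2*exp(-5*t)/2 + t*exp(-5*t)]
  [t*exp(-5*t), -t^2*exp(-5*t)/2 - 2*t*exp(-5*t), -t^2*exp(-5*t)/2 - t*exp(-5*t) + exp(-5*t)]

Strategy: write B = P · J · P⁻¹ where J is a Jordan canonical form, so e^{tB} = P · e^{tJ} · P⁻¹, and e^{tJ} can be computed block-by-block.

B has Jordan form
J =
  [-5,  1,  0]
  [ 0, -5,  1]
  [ 0,  0, -5]
(up to reordering of blocks).

Per-block formulas:
  For a 3×3 Jordan block J_3(-5): exp(t · J_3(-5)) = e^(-5t)·(I + t·N + (t^2/2)·N^2), where N is the 3×3 nilpotent shift.

After assembling e^{tJ} and conjugating by P, we get:

e^{tB} =
  [-t*exp(-5*t) + exp(-5*t), t^2*exp(-5*t)/2 + t*exp(-5*t), t^2*exp(-5*t)/2]
  [-t*exp(-5*t), t^2*exp(-5*t)/2 + 2*t*exp(-5*t) + exp(-5*t), t^2*exp(-5*t)/2 + t*exp(-5*t)]
  [t*exp(-5*t), -t^2*exp(-5*t)/2 - 2*t*exp(-5*t), -t^2*exp(-5*t)/2 - t*exp(-5*t) + exp(-5*t)]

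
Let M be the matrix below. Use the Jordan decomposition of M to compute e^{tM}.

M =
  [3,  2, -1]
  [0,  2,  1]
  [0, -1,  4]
e^{tM} =
  [exp(3*t), -t^2*exp(3*t)/2 + 2*t*exp(3*t), t^2*exp(3*t)/2 - t*exp(3*t)]
  [0, -t*exp(3*t) + exp(3*t), t*exp(3*t)]
  [0, -t*exp(3*t), t*exp(3*t) + exp(3*t)]

Strategy: write M = P · J · P⁻¹ where J is a Jordan canonical form, so e^{tM} = P · e^{tJ} · P⁻¹, and e^{tJ} can be computed block-by-block.

M has Jordan form
J =
  [3, 1, 0]
  [0, 3, 1]
  [0, 0, 3]
(up to reordering of blocks).

Per-block formulas:
  For a 3×3 Jordan block J_3(3): exp(t · J_3(3)) = e^(3t)·(I + t·N + (t^2/2)·N^2), where N is the 3×3 nilpotent shift.

After assembling e^{tJ} and conjugating by P, we get:

e^{tM} =
  [exp(3*t), -t^2*exp(3*t)/2 + 2*t*exp(3*t), t^2*exp(3*t)/2 - t*exp(3*t)]
  [0, -t*exp(3*t) + exp(3*t), t*exp(3*t)]
  [0, -t*exp(3*t), t*exp(3*t) + exp(3*t)]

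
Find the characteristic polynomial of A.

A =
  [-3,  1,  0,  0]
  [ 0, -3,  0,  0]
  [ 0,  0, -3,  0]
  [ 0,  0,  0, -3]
x^4 + 12*x^3 + 54*x^2 + 108*x + 81

Expanding det(x·I − A) (e.g. by cofactor expansion or by noting that A is similar to its Jordan form J, which has the same characteristic polynomial as A) gives
  χ_A(x) = x^4 + 12*x^3 + 54*x^2 + 108*x + 81
which factors as (x + 3)^4. The eigenvalues (with algebraic multiplicities) are λ = -3 with multiplicity 4.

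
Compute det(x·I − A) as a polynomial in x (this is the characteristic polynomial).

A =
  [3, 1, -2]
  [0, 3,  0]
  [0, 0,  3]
x^3 - 9*x^2 + 27*x - 27

Expanding det(x·I − A) (e.g. by cofactor expansion or by noting that A is similar to its Jordan form J, which has the same characteristic polynomial as A) gives
  χ_A(x) = x^3 - 9*x^2 + 27*x - 27
which factors as (x - 3)^3. The eigenvalues (with algebraic multiplicities) are λ = 3 with multiplicity 3.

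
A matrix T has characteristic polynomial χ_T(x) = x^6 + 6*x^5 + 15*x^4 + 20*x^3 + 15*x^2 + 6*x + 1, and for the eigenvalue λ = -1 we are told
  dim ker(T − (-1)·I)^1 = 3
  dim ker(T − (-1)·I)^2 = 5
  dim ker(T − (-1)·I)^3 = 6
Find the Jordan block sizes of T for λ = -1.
Block sizes for λ = -1: [3, 2, 1]

From the dimensions of kernels of powers, the number of Jordan blocks of size at least j is d_j − d_{j−1} where d_j = dim ker(N^j) (with d_0 = 0). Computing the differences gives [3, 2, 1].
The number of blocks of size exactly k is (#blocks of size ≥ k) − (#blocks of size ≥ k + 1), so the partition is: 1 block(s) of size 1, 1 block(s) of size 2, 1 block(s) of size 3.
In nonincreasing order the block sizes are [3, 2, 1].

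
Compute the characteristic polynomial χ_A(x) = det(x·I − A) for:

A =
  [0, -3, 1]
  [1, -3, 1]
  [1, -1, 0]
x^3 + 3*x^2 + 3*x + 1

Expanding det(x·I − A) (e.g. by cofactor expansion or by noting that A is similar to its Jordan form J, which has the same characteristic polynomial as A) gives
  χ_A(x) = x^3 + 3*x^2 + 3*x + 1
which factors as (x + 1)^3. The eigenvalues (with algebraic multiplicities) are λ = -1 with multiplicity 3.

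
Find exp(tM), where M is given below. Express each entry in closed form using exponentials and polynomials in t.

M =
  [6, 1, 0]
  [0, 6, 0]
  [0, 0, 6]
e^{tM} =
  [exp(6*t), t*exp(6*t), 0]
  [0, exp(6*t), 0]
  [0, 0, exp(6*t)]

Strategy: write M = P · J · P⁻¹ where J is a Jordan canonical form, so e^{tM} = P · e^{tJ} · P⁻¹, and e^{tJ} can be computed block-by-block.

M has Jordan form
J =
  [6, 1, 0]
  [0, 6, 0]
  [0, 0, 6]
(up to reordering of blocks).

Per-block formulas:
  For a 1×1 block at λ = 6: exp(t · [6]) = [e^(6t)].
  For a 2×2 Jordan block J_2(6): exp(t · J_2(6)) = e^(6t)·(I + t·N), where N is the 2×2 nilpotent shift.

After assembling e^{tJ} and conjugating by P, we get:

e^{tM} =
  [exp(6*t), t*exp(6*t), 0]
  [0, exp(6*t), 0]
  [0, 0, exp(6*t)]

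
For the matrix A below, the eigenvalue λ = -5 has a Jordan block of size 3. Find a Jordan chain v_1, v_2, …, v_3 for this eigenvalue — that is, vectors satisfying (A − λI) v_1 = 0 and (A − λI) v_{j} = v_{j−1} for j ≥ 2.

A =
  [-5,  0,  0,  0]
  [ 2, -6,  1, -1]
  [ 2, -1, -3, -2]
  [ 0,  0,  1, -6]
A Jordan chain for λ = -5 of length 3:
v_1 = (0, 0, 2, 2)ᵀ
v_2 = (0, 2, 2, 0)ᵀ
v_3 = (1, 0, 0, 0)ᵀ

Let N = A − (-5)·I. We want v_3 with N^3 v_3 = 0 but N^2 v_3 ≠ 0; then v_{j-1} := N · v_j for j = 3, …, 2.

Pick v_3 = (1, 0, 0, 0)ᵀ.
Then v_2 = N · v_3 = (0, 2, 2, 0)ᵀ.
Then v_1 = N · v_2 = (0, 0, 2, 2)ᵀ.

Sanity check: (A − (-5)·I) v_1 = (0, 0, 0, 0)ᵀ = 0. ✓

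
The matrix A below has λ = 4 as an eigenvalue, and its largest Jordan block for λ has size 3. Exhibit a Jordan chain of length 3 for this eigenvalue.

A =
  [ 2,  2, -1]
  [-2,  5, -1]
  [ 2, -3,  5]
A Jordan chain for λ = 4 of length 3:
v_1 = (-2, 0, 4)ᵀ
v_2 = (-2, -2, 2)ᵀ
v_3 = (1, 0, 0)ᵀ

Let N = A − (4)·I. We want v_3 with N^3 v_3 = 0 but N^2 v_3 ≠ 0; then v_{j-1} := N · v_j for j = 3, …, 2.

Pick v_3 = (1, 0, 0)ᵀ.
Then v_2 = N · v_3 = (-2, -2, 2)ᵀ.
Then v_1 = N · v_2 = (-2, 0, 4)ᵀ.

Sanity check: (A − (4)·I) v_1 = (0, 0, 0)ᵀ = 0. ✓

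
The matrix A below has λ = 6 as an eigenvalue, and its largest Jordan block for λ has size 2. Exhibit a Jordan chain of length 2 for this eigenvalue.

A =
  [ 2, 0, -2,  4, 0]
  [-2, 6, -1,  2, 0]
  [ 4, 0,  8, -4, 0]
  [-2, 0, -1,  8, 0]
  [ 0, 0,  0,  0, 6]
A Jordan chain for λ = 6 of length 2:
v_1 = (-4, -2, 4, -2, 0)ᵀ
v_2 = (1, 0, 0, 0, 0)ᵀ

Let N = A − (6)·I. We want v_2 with N^2 v_2 = 0 but N^1 v_2 ≠ 0; then v_{j-1} := N · v_j for j = 2, …, 2.

Pick v_2 = (1, 0, 0, 0, 0)ᵀ.
Then v_1 = N · v_2 = (-4, -2, 4, -2, 0)ᵀ.

Sanity check: (A − (6)·I) v_1 = (0, 0, 0, 0, 0)ᵀ = 0. ✓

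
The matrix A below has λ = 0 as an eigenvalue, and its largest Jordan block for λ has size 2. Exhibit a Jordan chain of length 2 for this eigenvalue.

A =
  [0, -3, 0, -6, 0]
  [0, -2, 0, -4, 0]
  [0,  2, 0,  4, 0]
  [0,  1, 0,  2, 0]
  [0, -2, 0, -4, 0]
A Jordan chain for λ = 0 of length 2:
v_1 = (-3, -2, 2, 1, -2)ᵀ
v_2 = (0, 1, 0, 0, 0)ᵀ

Let N = A − (0)·I. We want v_2 with N^2 v_2 = 0 but N^1 v_2 ≠ 0; then v_{j-1} := N · v_j for j = 2, …, 2.

Pick v_2 = (0, 1, 0, 0, 0)ᵀ.
Then v_1 = N · v_2 = (-3, -2, 2, 1, -2)ᵀ.

Sanity check: (A − (0)·I) v_1 = (0, 0, 0, 0, 0)ᵀ = 0. ✓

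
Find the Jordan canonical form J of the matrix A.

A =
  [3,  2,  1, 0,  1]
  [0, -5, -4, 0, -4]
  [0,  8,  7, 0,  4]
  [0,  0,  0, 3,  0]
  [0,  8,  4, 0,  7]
J_2(3) ⊕ J_1(3) ⊕ J_1(3) ⊕ J_1(3)

The characteristic polynomial is
  det(x·I − A) = x^5 - 15*x^4 + 90*x^3 - 270*x^2 + 405*x - 243 = (x - 3)^5

Eigenvalues and multiplicities (the geometric multiplicity of λ is n − rank(A − λI), which equals the number of Jordan blocks for λ):
  λ = 3: algebraic multiplicity = 5, geometric multiplicity = 4

Determining the block sizes for each eigenvalue:
  λ = 3: 4 blocks summing to 5 forces exactly one block of size 2 and the rest size 1 → block sizes [2, 1, 1, 1]

Assembling the blocks gives a Jordan form
J =
  [3, 1, 0, 0, 0]
  [0, 3, 0, 0, 0]
  [0, 0, 3, 0, 0]
  [0, 0, 0, 3, 0]
  [0, 0, 0, 0, 3]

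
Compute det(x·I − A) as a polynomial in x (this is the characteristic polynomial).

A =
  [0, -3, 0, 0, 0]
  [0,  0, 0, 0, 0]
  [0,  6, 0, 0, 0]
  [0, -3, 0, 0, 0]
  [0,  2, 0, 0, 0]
x^5

Expanding det(x·I − A) (e.g. by cofactor expansion or by noting that A is similar to its Jordan form J, which has the same characteristic polynomial as A) gives
  χ_A(x) = x^5
which factors as x^5. The eigenvalues (with algebraic multiplicities) are λ = 0 with multiplicity 5.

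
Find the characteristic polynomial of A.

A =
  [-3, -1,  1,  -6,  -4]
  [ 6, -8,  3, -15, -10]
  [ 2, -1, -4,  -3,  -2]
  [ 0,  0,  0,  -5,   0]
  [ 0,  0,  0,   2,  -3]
x^5 + 23*x^4 + 210*x^3 + 950*x^2 + 2125*x + 1875

Expanding det(x·I − A) (e.g. by cofactor expansion or by noting that A is similar to its Jordan form J, which has the same characteristic polynomial as A) gives
  χ_A(x) = x^5 + 23*x^4 + 210*x^3 + 950*x^2 + 2125*x + 1875
which factors as (x + 3)*(x + 5)^4. The eigenvalues (with algebraic multiplicities) are λ = -5 with multiplicity 4, λ = -3 with multiplicity 1.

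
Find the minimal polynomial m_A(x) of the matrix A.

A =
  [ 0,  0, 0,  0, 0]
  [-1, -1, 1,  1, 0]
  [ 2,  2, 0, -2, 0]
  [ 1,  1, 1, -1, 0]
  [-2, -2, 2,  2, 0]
x^3 + 2*x^2

The characteristic polynomial is χ_A(x) = x^4*(x + 2), so the eigenvalues are known. The minimal polynomial is
  m_A(x) = Π_λ (x − λ)^{k_λ}
where k_λ is the size of the *largest* Jordan block for λ (equivalently, the smallest k with (A − λI)^k v = 0 for every generalised eigenvector v of λ).

  λ = -2: largest Jordan block has size 1, contributing (x + 2)
  λ = 0: largest Jordan block has size 2, contributing (x − 0)^2

So m_A(x) = x^2*(x + 2) = x^3 + 2*x^2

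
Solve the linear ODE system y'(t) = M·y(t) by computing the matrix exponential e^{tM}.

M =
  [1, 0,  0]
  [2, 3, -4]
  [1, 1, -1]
e^{tM} =
  [exp(t), 0, 0]
  [2*t*exp(t), 2*t*exp(t) + exp(t), -4*t*exp(t)]
  [t*exp(t), t*exp(t), -2*t*exp(t) + exp(t)]

Strategy: write M = P · J · P⁻¹ where J is a Jordan canonical form, so e^{tM} = P · e^{tJ} · P⁻¹, and e^{tJ} can be computed block-by-block.

M has Jordan form
J =
  [1, 1, 0]
  [0, 1, 0]
  [0, 0, 1]
(up to reordering of blocks).

Per-block formulas:
  For a 1×1 block at λ = 1: exp(t · [1]) = [e^(1t)].
  For a 2×2 Jordan block J_2(1): exp(t · J_2(1)) = e^(1t)·(I + t·N), where N is the 2×2 nilpotent shift.

After assembling e^{tJ} and conjugating by P, we get:

e^{tM} =
  [exp(t), 0, 0]
  [2*t*exp(t), 2*t*exp(t) + exp(t), -4*t*exp(t)]
  [t*exp(t), t*exp(t), -2*t*exp(t) + exp(t)]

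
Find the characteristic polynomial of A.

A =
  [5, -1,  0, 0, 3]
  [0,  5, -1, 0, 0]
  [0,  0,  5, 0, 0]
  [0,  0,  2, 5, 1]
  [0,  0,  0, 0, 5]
x^5 - 25*x^4 + 250*x^3 - 1250*x^2 + 3125*x - 3125

Expanding det(x·I − A) (e.g. by cofactor expansion or by noting that A is similar to its Jordan form J, which has the same characteristic polynomial as A) gives
  χ_A(x) = x^5 - 25*x^4 + 250*x^3 - 1250*x^2 + 3125*x - 3125
which factors as (x - 5)^5. The eigenvalues (with algebraic multiplicities) are λ = 5 with multiplicity 5.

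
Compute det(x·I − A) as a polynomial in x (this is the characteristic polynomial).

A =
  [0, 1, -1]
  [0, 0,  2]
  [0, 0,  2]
x^3 - 2*x^2

Expanding det(x·I − A) (e.g. by cofactor expansion or by noting that A is similar to its Jordan form J, which has the same characteristic polynomial as A) gives
  χ_A(x) = x^3 - 2*x^2
which factors as x^2*(x - 2). The eigenvalues (with algebraic multiplicities) are λ = 0 with multiplicity 2, λ = 2 with multiplicity 1.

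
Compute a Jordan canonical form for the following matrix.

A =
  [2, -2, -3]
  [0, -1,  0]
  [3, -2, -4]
J_2(-1) ⊕ J_1(-1)

The characteristic polynomial is
  det(x·I − A) = x^3 + 3*x^2 + 3*x + 1 = (x + 1)^3

Eigenvalues and multiplicities (the geometric multiplicity of λ is n − rank(A − λI), which equals the number of Jordan blocks for λ):
  λ = -1: algebraic multiplicity = 3, geometric multiplicity = 2

Determining the block sizes for each eigenvalue:
  λ = -1: 2 blocks summing to 3 forces exactly one block of size 2 and the rest size 1 → block sizes [2, 1]

Assembling the blocks gives a Jordan form
J =
  [-1,  1,  0]
  [ 0, -1,  0]
  [ 0,  0, -1]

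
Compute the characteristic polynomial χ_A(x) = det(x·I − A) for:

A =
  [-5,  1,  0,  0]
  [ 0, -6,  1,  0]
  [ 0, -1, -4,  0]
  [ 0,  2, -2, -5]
x^4 + 20*x^3 + 150*x^2 + 500*x + 625

Expanding det(x·I − A) (e.g. by cofactor expansion or by noting that A is similar to its Jordan form J, which has the same characteristic polynomial as A) gives
  χ_A(x) = x^4 + 20*x^3 + 150*x^2 + 500*x + 625
which factors as (x + 5)^4. The eigenvalues (with algebraic multiplicities) are λ = -5 with multiplicity 4.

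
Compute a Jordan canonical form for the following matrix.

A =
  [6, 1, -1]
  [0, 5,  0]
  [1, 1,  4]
J_2(5) ⊕ J_1(5)

The characteristic polynomial is
  det(x·I − A) = x^3 - 15*x^2 + 75*x - 125 = (x - 5)^3

Eigenvalues and multiplicities (the geometric multiplicity of λ is n − rank(A − λI), which equals the number of Jordan blocks for λ):
  λ = 5: algebraic multiplicity = 3, geometric multiplicity = 2

Determining the block sizes for each eigenvalue:
  λ = 5: 2 blocks summing to 3 forces exactly one block of size 2 and the rest size 1 → block sizes [2, 1]

Assembling the blocks gives a Jordan form
J =
  [5, 1, 0]
  [0, 5, 0]
  [0, 0, 5]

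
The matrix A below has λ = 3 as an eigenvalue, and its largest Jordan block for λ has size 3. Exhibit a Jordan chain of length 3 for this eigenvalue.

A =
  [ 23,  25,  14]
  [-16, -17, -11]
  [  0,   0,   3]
A Jordan chain for λ = 3 of length 3:
v_1 = (5, -4, 0)ᵀ
v_2 = (14, -11, 0)ᵀ
v_3 = (0, 0, 1)ᵀ

Let N = A − (3)·I. We want v_3 with N^3 v_3 = 0 but N^2 v_3 ≠ 0; then v_{j-1} := N · v_j for j = 3, …, 2.

Pick v_3 = (0, 0, 1)ᵀ.
Then v_2 = N · v_3 = (14, -11, 0)ᵀ.
Then v_1 = N · v_2 = (5, -4, 0)ᵀ.

Sanity check: (A − (3)·I) v_1 = (0, 0, 0)ᵀ = 0. ✓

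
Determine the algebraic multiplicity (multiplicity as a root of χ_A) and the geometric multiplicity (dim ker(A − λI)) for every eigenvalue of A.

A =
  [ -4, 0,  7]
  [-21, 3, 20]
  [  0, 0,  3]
λ = -4: alg = 1, geom = 1; λ = 3: alg = 2, geom = 1

Step 1 — factor the characteristic polynomial to read off the algebraic multiplicities:
  χ_A(x) = (x - 3)^2*(x + 4)

Step 2 — compute geometric multiplicities via the rank-nullity identity g(λ) = n − rank(A − λI):
  rank(A − (-4)·I) = 2, so dim ker(A − (-4)·I) = n − 2 = 1
  rank(A − (3)·I) = 2, so dim ker(A − (3)·I) = n − 2 = 1

Summary:
  λ = -4: algebraic multiplicity = 1, geometric multiplicity = 1
  λ = 3: algebraic multiplicity = 2, geometric multiplicity = 1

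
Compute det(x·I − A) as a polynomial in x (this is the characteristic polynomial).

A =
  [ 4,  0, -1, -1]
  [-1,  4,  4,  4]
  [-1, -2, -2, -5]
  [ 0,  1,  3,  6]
x^4 - 12*x^3 + 54*x^2 - 108*x + 81

Expanding det(x·I − A) (e.g. by cofactor expansion or by noting that A is similar to its Jordan form J, which has the same characteristic polynomial as A) gives
  χ_A(x) = x^4 - 12*x^3 + 54*x^2 - 108*x + 81
which factors as (x - 3)^4. The eigenvalues (with algebraic multiplicities) are λ = 3 with multiplicity 4.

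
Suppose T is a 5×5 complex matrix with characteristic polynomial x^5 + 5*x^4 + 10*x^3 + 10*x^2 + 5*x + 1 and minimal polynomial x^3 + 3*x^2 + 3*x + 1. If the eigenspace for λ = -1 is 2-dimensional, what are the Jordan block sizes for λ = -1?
Block sizes for λ = -1: [3, 2]

Step 1 — from the characteristic polynomial, algebraic multiplicity of λ = -1 is 5. From dim ker(T − (-1)·I) = 2, there are exactly 2 Jordan blocks for λ = -1.
Step 2 — from the minimal polynomial, the factor (x + 1)^3 tells us the largest block for λ = -1 has size 3.
Step 3 — with total size 5, 2 blocks, and largest block 3, the block sizes (in nonincreasing order) are [3, 2].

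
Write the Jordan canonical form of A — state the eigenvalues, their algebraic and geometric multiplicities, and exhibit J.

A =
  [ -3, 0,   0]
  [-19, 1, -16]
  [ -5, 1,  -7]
J_3(-3)

The characteristic polynomial is
  det(x·I − A) = x^3 + 9*x^2 + 27*x + 27 = (x + 3)^3

Eigenvalues and multiplicities (the geometric multiplicity of λ is n − rank(A − λI), which equals the number of Jordan blocks for λ):
  λ = -3: algebraic multiplicity = 3, geometric multiplicity = 1

Determining the block sizes for each eigenvalue:
  λ = -3: one block (gm = 1), so the single block has size am = 3 → block sizes [3]

Assembling the blocks gives a Jordan form
J =
  [-3,  1,  0]
  [ 0, -3,  1]
  [ 0,  0, -3]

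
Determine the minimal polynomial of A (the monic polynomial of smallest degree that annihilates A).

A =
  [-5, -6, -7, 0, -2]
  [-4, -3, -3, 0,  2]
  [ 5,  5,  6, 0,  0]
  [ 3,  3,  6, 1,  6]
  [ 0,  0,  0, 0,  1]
x^3 + 2*x^2 - 7*x + 4

The characteristic polynomial is χ_A(x) = (x - 1)^4*(x + 4), so the eigenvalues are known. The minimal polynomial is
  m_A(x) = Π_λ (x − λ)^{k_λ}
where k_λ is the size of the *largest* Jordan block for λ (equivalently, the smallest k with (A − λI)^k v = 0 for every generalised eigenvector v of λ).

  λ = -4: largest Jordan block has size 1, contributing (x + 4)
  λ = 1: largest Jordan block has size 2, contributing (x − 1)^2

So m_A(x) = (x - 1)^2*(x + 4) = x^3 + 2*x^2 - 7*x + 4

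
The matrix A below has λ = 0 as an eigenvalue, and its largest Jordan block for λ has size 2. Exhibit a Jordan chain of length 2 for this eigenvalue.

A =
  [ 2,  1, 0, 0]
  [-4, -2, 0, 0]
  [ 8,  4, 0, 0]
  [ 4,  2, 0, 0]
A Jordan chain for λ = 0 of length 2:
v_1 = (2, -4, 8, 4)ᵀ
v_2 = (1, 0, 0, 0)ᵀ

Let N = A − (0)·I. We want v_2 with N^2 v_2 = 0 but N^1 v_2 ≠ 0; then v_{j-1} := N · v_j for j = 2, …, 2.

Pick v_2 = (1, 0, 0, 0)ᵀ.
Then v_1 = N · v_2 = (2, -4, 8, 4)ᵀ.

Sanity check: (A − (0)·I) v_1 = (0, 0, 0, 0)ᵀ = 0. ✓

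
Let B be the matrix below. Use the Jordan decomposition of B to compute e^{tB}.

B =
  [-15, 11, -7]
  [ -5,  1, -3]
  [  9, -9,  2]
e^{tB} =
  [3*t^2*exp(-4*t)/2 - 11*t*exp(-4*t) + exp(-4*t), -3*t^2*exp(-4*t)/2 + 11*t*exp(-4*t), t^2*exp(-4*t) - 7*t*exp(-4*t)]
  [3*t^2*exp(-4*t)/2 - 5*t*exp(-4*t), -3*t^2*exp(-4*t)/2 + 5*t*exp(-4*t) + exp(-4*t), t^2*exp(-4*t) - 3*t*exp(-4*t)]
  [9*t*exp(-4*t), -9*t*exp(-4*t), 6*t*exp(-4*t) + exp(-4*t)]

Strategy: write B = P · J · P⁻¹ where J is a Jordan canonical form, so e^{tB} = P · e^{tJ} · P⁻¹, and e^{tJ} can be computed block-by-block.

B has Jordan form
J =
  [-4,  1,  0]
  [ 0, -4,  1]
  [ 0,  0, -4]
(up to reordering of blocks).

Per-block formulas:
  For a 3×3 Jordan block J_3(-4): exp(t · J_3(-4)) = e^(-4t)·(I + t·N + (t^2/2)·N^2), where N is the 3×3 nilpotent shift.

After assembling e^{tJ} and conjugating by P, we get:

e^{tB} =
  [3*t^2*exp(-4*t)/2 - 11*t*exp(-4*t) + exp(-4*t), -3*t^2*exp(-4*t)/2 + 11*t*exp(-4*t), t^2*exp(-4*t) - 7*t*exp(-4*t)]
  [3*t^2*exp(-4*t)/2 - 5*t*exp(-4*t), -3*t^2*exp(-4*t)/2 + 5*t*exp(-4*t) + exp(-4*t), t^2*exp(-4*t) - 3*t*exp(-4*t)]
  [9*t*exp(-4*t), -9*t*exp(-4*t), 6*t*exp(-4*t) + exp(-4*t)]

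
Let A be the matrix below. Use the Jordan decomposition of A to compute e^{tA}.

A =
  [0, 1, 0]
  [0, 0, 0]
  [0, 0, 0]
e^{tA} =
  [1, t, 0]
  [0, 1, 0]
  [0, 0, 1]

Strategy: write A = P · J · P⁻¹ where J is a Jordan canonical form, so e^{tA} = P · e^{tJ} · P⁻¹, and e^{tJ} can be computed block-by-block.

A has Jordan form
J =
  [0, 1, 0]
  [0, 0, 0]
  [0, 0, 0]
(up to reordering of blocks).

Per-block formulas:
  For a 1×1 block at λ = 0: exp(t · [0]) = [e^(0t)].
  For a 2×2 Jordan block J_2(0): exp(t · J_2(0)) = e^(0t)·(I + t·N), where N is the 2×2 nilpotent shift.

After assembling e^{tJ} and conjugating by P, we get:

e^{tA} =
  [1, t, 0]
  [0, 1, 0]
  [0, 0, 1]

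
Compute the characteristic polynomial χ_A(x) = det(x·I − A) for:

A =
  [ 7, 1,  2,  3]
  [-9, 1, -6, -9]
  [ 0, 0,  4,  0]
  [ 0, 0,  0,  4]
x^4 - 16*x^3 + 96*x^2 - 256*x + 256

Expanding det(x·I − A) (e.g. by cofactor expansion or by noting that A is similar to its Jordan form J, which has the same characteristic polynomial as A) gives
  χ_A(x) = x^4 - 16*x^3 + 96*x^2 - 256*x + 256
which factors as (x - 4)^4. The eigenvalues (with algebraic multiplicities) are λ = 4 with multiplicity 4.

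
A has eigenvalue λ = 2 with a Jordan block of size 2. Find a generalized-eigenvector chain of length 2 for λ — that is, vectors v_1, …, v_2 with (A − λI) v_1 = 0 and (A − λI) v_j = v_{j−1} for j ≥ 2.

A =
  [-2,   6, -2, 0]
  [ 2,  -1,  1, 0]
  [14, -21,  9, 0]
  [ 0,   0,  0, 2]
A Jordan chain for λ = 2 of length 2:
v_1 = (-4, 2, 14, 0)ᵀ
v_2 = (1, 0, 0, 0)ᵀ

Let N = A − (2)·I. We want v_2 with N^2 v_2 = 0 but N^1 v_2 ≠ 0; then v_{j-1} := N · v_j for j = 2, …, 2.

Pick v_2 = (1, 0, 0, 0)ᵀ.
Then v_1 = N · v_2 = (-4, 2, 14, 0)ᵀ.

Sanity check: (A − (2)·I) v_1 = (0, 0, 0, 0)ᵀ = 0. ✓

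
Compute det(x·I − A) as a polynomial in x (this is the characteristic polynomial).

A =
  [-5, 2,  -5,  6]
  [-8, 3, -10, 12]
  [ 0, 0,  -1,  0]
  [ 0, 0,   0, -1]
x^4 + 4*x^3 + 6*x^2 + 4*x + 1

Expanding det(x·I − A) (e.g. by cofactor expansion or by noting that A is similar to its Jordan form J, which has the same characteristic polynomial as A) gives
  χ_A(x) = x^4 + 4*x^3 + 6*x^2 + 4*x + 1
which factors as (x + 1)^4. The eigenvalues (with algebraic multiplicities) are λ = -1 with multiplicity 4.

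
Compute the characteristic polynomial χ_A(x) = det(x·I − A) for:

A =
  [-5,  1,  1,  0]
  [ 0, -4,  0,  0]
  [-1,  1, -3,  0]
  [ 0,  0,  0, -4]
x^4 + 16*x^3 + 96*x^2 + 256*x + 256

Expanding det(x·I − A) (e.g. by cofactor expansion or by noting that A is similar to its Jordan form J, which has the same characteristic polynomial as A) gives
  χ_A(x) = x^4 + 16*x^3 + 96*x^2 + 256*x + 256
which factors as (x + 4)^4. The eigenvalues (with algebraic multiplicities) are λ = -4 with multiplicity 4.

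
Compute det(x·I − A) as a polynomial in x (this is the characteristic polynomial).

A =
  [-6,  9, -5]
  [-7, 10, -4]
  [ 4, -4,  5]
x^3 - 9*x^2 + 27*x - 27

Expanding det(x·I − A) (e.g. by cofactor expansion or by noting that A is similar to its Jordan form J, which has the same characteristic polynomial as A) gives
  χ_A(x) = x^3 - 9*x^2 + 27*x - 27
which factors as (x - 3)^3. The eigenvalues (with algebraic multiplicities) are λ = 3 with multiplicity 3.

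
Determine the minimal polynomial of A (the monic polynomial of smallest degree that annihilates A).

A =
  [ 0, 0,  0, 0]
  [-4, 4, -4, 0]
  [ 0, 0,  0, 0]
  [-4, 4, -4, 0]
x^2 - 4*x

The characteristic polynomial is χ_A(x) = x^3*(x - 4), so the eigenvalues are known. The minimal polynomial is
  m_A(x) = Π_λ (x − λ)^{k_λ}
where k_λ is the size of the *largest* Jordan block for λ (equivalently, the smallest k with (A − λI)^k v = 0 for every generalised eigenvector v of λ).

  λ = 0: largest Jordan block has size 1, contributing (x − 0)
  λ = 4: largest Jordan block has size 1, contributing (x − 4)

So m_A(x) = x*(x - 4) = x^2 - 4*x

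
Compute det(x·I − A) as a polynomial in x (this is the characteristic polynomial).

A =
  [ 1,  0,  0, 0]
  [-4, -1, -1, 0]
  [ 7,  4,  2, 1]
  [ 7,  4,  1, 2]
x^4 - 4*x^3 + 6*x^2 - 4*x + 1

Expanding det(x·I − A) (e.g. by cofactor expansion or by noting that A is similar to its Jordan form J, which has the same characteristic polynomial as A) gives
  χ_A(x) = x^4 - 4*x^3 + 6*x^2 - 4*x + 1
which factors as (x - 1)^4. The eigenvalues (with algebraic multiplicities) are λ = 1 with multiplicity 4.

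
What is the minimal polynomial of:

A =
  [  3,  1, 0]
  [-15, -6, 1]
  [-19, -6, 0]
x^3 + 3*x^2 + 3*x + 1

The characteristic polynomial is χ_A(x) = (x + 1)^3, so the eigenvalues are known. The minimal polynomial is
  m_A(x) = Π_λ (x − λ)^{k_λ}
where k_λ is the size of the *largest* Jordan block for λ (equivalently, the smallest k with (A − λI)^k v = 0 for every generalised eigenvector v of λ).

  λ = -1: largest Jordan block has size 3, contributing (x + 1)^3

So m_A(x) = (x + 1)^3 = x^3 + 3*x^2 + 3*x + 1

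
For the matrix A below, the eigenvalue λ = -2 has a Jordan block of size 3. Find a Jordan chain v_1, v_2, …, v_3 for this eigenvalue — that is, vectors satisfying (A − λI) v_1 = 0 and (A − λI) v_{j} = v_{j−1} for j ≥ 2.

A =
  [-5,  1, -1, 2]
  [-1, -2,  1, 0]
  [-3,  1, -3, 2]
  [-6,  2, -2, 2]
A Jordan chain for λ = -2 of length 3:
v_1 = (-1, 0, -1, -2)ᵀ
v_2 = (-3, -1, -3, -6)ᵀ
v_3 = (1, 0, 0, 0)ᵀ

Let N = A − (-2)·I. We want v_3 with N^3 v_3 = 0 but N^2 v_3 ≠ 0; then v_{j-1} := N · v_j for j = 3, …, 2.

Pick v_3 = (1, 0, 0, 0)ᵀ.
Then v_2 = N · v_3 = (-3, -1, -3, -6)ᵀ.
Then v_1 = N · v_2 = (-1, 0, -1, -2)ᵀ.

Sanity check: (A − (-2)·I) v_1 = (0, 0, 0, 0)ᵀ = 0. ✓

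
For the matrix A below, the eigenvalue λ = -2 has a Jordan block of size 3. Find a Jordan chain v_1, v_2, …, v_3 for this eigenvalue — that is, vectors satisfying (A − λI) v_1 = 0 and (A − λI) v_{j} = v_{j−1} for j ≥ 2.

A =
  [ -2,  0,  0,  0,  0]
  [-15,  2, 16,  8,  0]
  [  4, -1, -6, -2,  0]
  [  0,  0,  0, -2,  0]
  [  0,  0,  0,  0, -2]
A Jordan chain for λ = -2 of length 3:
v_1 = (0, 4, -1, 0, 0)ᵀ
v_2 = (0, -15, 4, 0, 0)ᵀ
v_3 = (1, 0, 0, 0, 0)ᵀ

Let N = A − (-2)·I. We want v_3 with N^3 v_3 = 0 but N^2 v_3 ≠ 0; then v_{j-1} := N · v_j for j = 3, …, 2.

Pick v_3 = (1, 0, 0, 0, 0)ᵀ.
Then v_2 = N · v_3 = (0, -15, 4, 0, 0)ᵀ.
Then v_1 = N · v_2 = (0, 4, -1, 0, 0)ᵀ.

Sanity check: (A − (-2)·I) v_1 = (0, 0, 0, 0, 0)ᵀ = 0. ✓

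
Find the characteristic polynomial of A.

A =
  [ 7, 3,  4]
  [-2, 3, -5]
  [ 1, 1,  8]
x^3 - 18*x^2 + 108*x - 216

Expanding det(x·I − A) (e.g. by cofactor expansion or by noting that A is similar to its Jordan form J, which has the same characteristic polynomial as A) gives
  χ_A(x) = x^3 - 18*x^2 + 108*x - 216
which factors as (x - 6)^3. The eigenvalues (with algebraic multiplicities) are λ = 6 with multiplicity 3.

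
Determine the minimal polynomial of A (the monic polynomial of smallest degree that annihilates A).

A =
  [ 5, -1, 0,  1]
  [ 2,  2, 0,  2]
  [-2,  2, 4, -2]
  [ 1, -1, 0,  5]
x^2 - 8*x + 16

The characteristic polynomial is χ_A(x) = (x - 4)^4, so the eigenvalues are known. The minimal polynomial is
  m_A(x) = Π_λ (x − λ)^{k_λ}
where k_λ is the size of the *largest* Jordan block for λ (equivalently, the smallest k with (A − λI)^k v = 0 for every generalised eigenvector v of λ).

  λ = 4: largest Jordan block has size 2, contributing (x − 4)^2

So m_A(x) = (x - 4)^2 = x^2 - 8*x + 16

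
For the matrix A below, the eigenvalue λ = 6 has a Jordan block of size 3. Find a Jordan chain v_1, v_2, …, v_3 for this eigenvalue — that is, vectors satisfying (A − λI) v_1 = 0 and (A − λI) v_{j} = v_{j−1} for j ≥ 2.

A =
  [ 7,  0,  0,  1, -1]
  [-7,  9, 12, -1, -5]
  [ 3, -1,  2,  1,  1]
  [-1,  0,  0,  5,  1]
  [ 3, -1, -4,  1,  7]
A Jordan chain for λ = 6 of length 3:
v_1 = (-3, -6, 0, 3, 0)ᵀ
v_2 = (1, -7, 3, -1, 3)ᵀ
v_3 = (1, 0, 0, 0, 0)ᵀ

Let N = A − (6)·I. We want v_3 with N^3 v_3 = 0 but N^2 v_3 ≠ 0; then v_{j-1} := N · v_j for j = 3, …, 2.

Pick v_3 = (1, 0, 0, 0, 0)ᵀ.
Then v_2 = N · v_3 = (1, -7, 3, -1, 3)ᵀ.
Then v_1 = N · v_2 = (-3, -6, 0, 3, 0)ᵀ.

Sanity check: (A − (6)·I) v_1 = (0, 0, 0, 0, 0)ᵀ = 0. ✓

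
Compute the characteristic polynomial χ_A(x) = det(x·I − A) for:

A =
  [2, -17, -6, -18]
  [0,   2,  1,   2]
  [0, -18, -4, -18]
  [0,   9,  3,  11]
x^4 - 11*x^3 + 42*x^2 - 68*x + 40

Expanding det(x·I − A) (e.g. by cofactor expansion or by noting that A is similar to its Jordan form J, which has the same characteristic polynomial as A) gives
  χ_A(x) = x^4 - 11*x^3 + 42*x^2 - 68*x + 40
which factors as (x - 5)*(x - 2)^3. The eigenvalues (with algebraic multiplicities) are λ = 2 with multiplicity 3, λ = 5 with multiplicity 1.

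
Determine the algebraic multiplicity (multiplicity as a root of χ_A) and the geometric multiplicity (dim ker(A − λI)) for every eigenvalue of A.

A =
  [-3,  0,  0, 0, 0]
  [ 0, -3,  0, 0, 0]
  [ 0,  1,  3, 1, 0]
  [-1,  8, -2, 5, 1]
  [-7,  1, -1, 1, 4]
λ = -3: alg = 2, geom = 2; λ = 4: alg = 3, geom = 1

Step 1 — factor the characteristic polynomial to read off the algebraic multiplicities:
  χ_A(x) = (x - 4)^3*(x + 3)^2

Step 2 — compute geometric multiplicities via the rank-nullity identity g(λ) = n − rank(A − λI):
  rank(A − (-3)·I) = 3, so dim ker(A − (-3)·I) = n − 3 = 2
  rank(A − (4)·I) = 4, so dim ker(A − (4)·I) = n − 4 = 1

Summary:
  λ = -3: algebraic multiplicity = 2, geometric multiplicity = 2
  λ = 4: algebraic multiplicity = 3, geometric multiplicity = 1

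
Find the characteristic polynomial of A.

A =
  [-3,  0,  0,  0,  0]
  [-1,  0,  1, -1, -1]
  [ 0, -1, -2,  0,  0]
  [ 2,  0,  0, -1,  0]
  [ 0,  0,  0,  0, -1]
x^5 + 7*x^4 + 18*x^3 + 22*x^2 + 13*x + 3

Expanding det(x·I − A) (e.g. by cofactor expansion or by noting that A is similar to its Jordan form J, which has the same characteristic polynomial as A) gives
  χ_A(x) = x^5 + 7*x^4 + 18*x^3 + 22*x^2 + 13*x + 3
which factors as (x + 1)^4*(x + 3). The eigenvalues (with algebraic multiplicities) are λ = -3 with multiplicity 1, λ = -1 with multiplicity 4.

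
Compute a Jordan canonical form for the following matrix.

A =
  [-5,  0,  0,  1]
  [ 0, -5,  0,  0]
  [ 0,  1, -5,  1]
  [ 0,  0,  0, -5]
J_2(-5) ⊕ J_2(-5)

The characteristic polynomial is
  det(x·I − A) = x^4 + 20*x^3 + 150*x^2 + 500*x + 625 = (x + 5)^4

Eigenvalues and multiplicities (the geometric multiplicity of λ is n − rank(A − λI), which equals the number of Jordan blocks for λ):
  λ = -5: algebraic multiplicity = 4, geometric multiplicity = 2

Determining the block sizes for each eigenvalue:
  λ = -5: with am = 4 and gm = 2, the partition is not yet determined (e.g. several partitions of 4 into 2 parts exist). Let N = A − (-5)·I. Computing rank(N^1) = 2, rank(N^2) = 0; the number of blocks of size ≥ j is rank(N^{j−1}) − rank(N^j), giving [2, 2]. So we have 2 block(s) of size 2 → block sizes [2, 2]

Assembling the blocks gives a Jordan form
J =
  [-5,  1,  0,  0]
  [ 0, -5,  0,  0]
  [ 0,  0, -5,  1]
  [ 0,  0,  0, -5]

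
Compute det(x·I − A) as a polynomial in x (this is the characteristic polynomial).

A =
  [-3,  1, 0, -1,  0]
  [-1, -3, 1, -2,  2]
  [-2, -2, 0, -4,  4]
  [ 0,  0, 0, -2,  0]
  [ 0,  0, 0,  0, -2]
x^5 + 10*x^4 + 40*x^3 + 80*x^2 + 80*x + 32

Expanding det(x·I − A) (e.g. by cofactor expansion or by noting that A is similar to its Jordan form J, which has the same characteristic polynomial as A) gives
  χ_A(x) = x^5 + 10*x^4 + 40*x^3 + 80*x^2 + 80*x + 32
which factors as (x + 2)^5. The eigenvalues (with algebraic multiplicities) are λ = -2 with multiplicity 5.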